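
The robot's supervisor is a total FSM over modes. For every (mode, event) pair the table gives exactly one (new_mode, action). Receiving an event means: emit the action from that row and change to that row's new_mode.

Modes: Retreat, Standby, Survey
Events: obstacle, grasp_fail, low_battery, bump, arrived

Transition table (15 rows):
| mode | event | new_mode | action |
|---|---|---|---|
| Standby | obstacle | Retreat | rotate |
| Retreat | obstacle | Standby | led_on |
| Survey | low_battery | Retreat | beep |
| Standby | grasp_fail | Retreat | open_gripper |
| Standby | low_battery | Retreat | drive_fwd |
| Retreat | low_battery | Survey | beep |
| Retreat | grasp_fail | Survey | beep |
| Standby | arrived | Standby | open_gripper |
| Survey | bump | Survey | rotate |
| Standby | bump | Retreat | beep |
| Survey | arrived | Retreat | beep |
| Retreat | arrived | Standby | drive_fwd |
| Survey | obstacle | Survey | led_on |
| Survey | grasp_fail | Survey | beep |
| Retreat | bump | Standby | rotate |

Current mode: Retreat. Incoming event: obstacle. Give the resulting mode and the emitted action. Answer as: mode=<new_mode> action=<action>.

mode=Standby action=led_on

current mode = Retreat; filter table to that mode:
  (Retreat, obstacle) → (Standby, led_on)  ← event matches
  (Retreat, low_battery) → (Survey, beep)
  (Retreat, grasp_fail) → (Survey, beep)
  (Retreat, arrived) → (Standby, drive_fwd)
  (Retreat, bump) → (Standby, rotate)
event = obstacle selects (Standby, led_on)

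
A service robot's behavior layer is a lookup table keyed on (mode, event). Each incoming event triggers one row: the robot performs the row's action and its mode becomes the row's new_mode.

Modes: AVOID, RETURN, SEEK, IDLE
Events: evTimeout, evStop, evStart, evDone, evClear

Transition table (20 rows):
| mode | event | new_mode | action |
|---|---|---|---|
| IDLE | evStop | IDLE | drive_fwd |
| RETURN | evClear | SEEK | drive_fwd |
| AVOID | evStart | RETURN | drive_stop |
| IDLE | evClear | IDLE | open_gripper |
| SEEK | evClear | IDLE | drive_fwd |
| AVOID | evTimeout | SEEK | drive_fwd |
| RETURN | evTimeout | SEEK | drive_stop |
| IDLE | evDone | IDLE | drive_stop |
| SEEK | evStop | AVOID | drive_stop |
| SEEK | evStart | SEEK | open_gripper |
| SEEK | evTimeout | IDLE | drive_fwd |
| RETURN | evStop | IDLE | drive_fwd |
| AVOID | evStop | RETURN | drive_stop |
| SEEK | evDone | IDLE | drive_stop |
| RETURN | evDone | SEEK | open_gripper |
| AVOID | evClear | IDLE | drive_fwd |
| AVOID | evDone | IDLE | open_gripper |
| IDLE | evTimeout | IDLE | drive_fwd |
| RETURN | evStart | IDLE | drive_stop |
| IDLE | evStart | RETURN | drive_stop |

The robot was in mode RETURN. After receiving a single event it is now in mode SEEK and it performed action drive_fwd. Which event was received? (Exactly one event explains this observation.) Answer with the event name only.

try evTimeout: (RETURN, evTimeout) → (SEEK, drive_stop)
try evStop: (RETURN, evStop) → (IDLE, drive_fwd)
try evStart: (RETURN, evStart) → (IDLE, drive_stop)
try evDone: (RETURN, evDone) → (SEEK, open_gripper)
try evClear: (RETURN, evClear) → (SEEK, drive_fwd)  ← matches

evClear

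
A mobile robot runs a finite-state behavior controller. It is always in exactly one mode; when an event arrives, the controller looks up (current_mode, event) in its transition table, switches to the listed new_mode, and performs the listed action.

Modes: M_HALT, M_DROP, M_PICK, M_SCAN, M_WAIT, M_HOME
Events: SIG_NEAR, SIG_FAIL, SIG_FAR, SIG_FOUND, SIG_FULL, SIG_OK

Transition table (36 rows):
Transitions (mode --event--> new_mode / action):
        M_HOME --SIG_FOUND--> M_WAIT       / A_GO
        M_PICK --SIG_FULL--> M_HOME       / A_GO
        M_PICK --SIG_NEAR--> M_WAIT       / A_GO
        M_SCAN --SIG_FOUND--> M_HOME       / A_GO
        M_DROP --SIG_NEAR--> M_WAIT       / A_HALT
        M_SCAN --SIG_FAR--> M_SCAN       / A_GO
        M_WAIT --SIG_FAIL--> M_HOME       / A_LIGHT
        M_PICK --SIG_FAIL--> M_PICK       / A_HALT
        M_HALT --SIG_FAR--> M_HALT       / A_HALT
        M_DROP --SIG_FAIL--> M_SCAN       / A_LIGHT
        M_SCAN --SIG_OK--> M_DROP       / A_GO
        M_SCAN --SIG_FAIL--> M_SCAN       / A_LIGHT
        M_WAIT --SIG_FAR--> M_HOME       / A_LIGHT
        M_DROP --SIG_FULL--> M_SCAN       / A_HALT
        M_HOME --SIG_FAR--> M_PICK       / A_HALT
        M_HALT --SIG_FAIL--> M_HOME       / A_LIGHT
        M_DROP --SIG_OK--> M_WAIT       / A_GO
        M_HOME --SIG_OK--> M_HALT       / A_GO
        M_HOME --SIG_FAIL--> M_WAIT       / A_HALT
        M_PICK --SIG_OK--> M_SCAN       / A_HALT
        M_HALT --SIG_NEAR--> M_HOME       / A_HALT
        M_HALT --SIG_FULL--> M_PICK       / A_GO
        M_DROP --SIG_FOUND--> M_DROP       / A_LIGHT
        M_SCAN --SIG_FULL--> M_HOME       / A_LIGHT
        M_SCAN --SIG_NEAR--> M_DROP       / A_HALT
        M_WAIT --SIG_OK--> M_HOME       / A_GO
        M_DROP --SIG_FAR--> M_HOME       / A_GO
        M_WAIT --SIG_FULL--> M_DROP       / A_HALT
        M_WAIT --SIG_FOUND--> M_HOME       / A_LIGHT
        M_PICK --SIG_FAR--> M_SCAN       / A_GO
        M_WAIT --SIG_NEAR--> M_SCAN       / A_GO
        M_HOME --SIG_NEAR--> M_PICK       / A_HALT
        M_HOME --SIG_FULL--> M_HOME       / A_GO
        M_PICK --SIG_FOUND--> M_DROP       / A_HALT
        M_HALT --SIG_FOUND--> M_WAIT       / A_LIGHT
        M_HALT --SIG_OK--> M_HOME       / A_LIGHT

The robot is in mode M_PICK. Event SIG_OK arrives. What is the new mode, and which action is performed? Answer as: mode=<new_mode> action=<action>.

current mode = M_PICK; filter table to that mode:
  (M_PICK, SIG_FULL) → (M_HOME, A_GO)
  (M_PICK, SIG_NEAR) → (M_WAIT, A_GO)
  (M_PICK, SIG_FAIL) → (M_PICK, A_HALT)
  (M_PICK, SIG_OK) → (M_SCAN, A_HALT)  ← event matches
  (M_PICK, SIG_FAR) → (M_SCAN, A_GO)
  (M_PICK, SIG_FOUND) → (M_DROP, A_HALT)
event = SIG_OK selects (M_SCAN, A_HALT)

mode=M_SCAN action=A_HALT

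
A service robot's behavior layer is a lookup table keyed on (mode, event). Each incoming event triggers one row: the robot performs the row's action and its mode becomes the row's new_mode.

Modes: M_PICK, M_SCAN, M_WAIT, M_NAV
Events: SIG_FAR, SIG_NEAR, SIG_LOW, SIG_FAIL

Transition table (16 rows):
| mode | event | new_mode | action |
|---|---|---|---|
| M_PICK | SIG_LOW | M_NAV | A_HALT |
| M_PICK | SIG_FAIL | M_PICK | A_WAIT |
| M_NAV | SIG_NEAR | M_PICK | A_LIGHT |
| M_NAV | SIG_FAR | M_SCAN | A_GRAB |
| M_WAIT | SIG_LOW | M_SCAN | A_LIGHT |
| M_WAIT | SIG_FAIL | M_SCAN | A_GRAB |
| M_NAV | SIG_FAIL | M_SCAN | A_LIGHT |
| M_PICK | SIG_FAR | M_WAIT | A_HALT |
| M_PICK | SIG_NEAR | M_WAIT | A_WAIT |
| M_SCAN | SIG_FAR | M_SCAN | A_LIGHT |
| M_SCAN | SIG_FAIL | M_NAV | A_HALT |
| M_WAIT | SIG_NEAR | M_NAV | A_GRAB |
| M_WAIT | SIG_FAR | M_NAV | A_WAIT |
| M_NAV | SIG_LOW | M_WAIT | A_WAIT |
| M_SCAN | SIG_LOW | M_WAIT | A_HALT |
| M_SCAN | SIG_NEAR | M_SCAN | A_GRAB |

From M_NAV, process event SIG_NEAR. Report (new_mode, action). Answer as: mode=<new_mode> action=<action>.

current mode = M_NAV; filter table to that mode:
  (M_NAV, SIG_NEAR) → (M_PICK, A_LIGHT)  ← event matches
  (M_NAV, SIG_FAR) → (M_SCAN, A_GRAB)
  (M_NAV, SIG_FAIL) → (M_SCAN, A_LIGHT)
  (M_NAV, SIG_LOW) → (M_WAIT, A_WAIT)
event = SIG_NEAR selects (M_PICK, A_LIGHT)

mode=M_PICK action=A_LIGHT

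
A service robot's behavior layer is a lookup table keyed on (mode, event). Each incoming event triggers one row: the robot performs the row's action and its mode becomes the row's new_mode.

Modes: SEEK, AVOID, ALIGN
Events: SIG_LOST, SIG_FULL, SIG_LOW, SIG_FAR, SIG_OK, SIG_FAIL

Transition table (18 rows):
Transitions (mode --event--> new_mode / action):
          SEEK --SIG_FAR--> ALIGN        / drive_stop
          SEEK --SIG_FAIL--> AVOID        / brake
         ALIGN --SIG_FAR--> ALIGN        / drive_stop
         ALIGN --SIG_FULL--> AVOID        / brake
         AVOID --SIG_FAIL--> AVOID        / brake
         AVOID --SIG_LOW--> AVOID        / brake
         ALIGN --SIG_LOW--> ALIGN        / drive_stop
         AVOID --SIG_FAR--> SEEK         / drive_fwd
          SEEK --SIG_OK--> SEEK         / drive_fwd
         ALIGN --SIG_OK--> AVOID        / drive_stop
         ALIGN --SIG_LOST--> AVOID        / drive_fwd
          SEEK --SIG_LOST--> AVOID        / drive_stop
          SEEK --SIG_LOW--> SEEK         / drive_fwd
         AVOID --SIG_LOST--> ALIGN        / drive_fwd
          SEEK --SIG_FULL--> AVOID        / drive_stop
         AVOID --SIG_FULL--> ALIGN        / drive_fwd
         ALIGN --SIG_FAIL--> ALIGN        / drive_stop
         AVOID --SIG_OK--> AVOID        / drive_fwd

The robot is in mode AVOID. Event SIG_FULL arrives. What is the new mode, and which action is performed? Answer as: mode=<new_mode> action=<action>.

mode=ALIGN action=drive_fwd

current mode = AVOID; filter table to that mode:
  (AVOID, SIG_FAIL) → (AVOID, brake)
  (AVOID, SIG_LOW) → (AVOID, brake)
  (AVOID, SIG_FAR) → (SEEK, drive_fwd)
  (AVOID, SIG_LOST) → (ALIGN, drive_fwd)
  (AVOID, SIG_FULL) → (ALIGN, drive_fwd)  ← event matches
  (AVOID, SIG_OK) → (AVOID, drive_fwd)
event = SIG_FULL selects (ALIGN, drive_fwd)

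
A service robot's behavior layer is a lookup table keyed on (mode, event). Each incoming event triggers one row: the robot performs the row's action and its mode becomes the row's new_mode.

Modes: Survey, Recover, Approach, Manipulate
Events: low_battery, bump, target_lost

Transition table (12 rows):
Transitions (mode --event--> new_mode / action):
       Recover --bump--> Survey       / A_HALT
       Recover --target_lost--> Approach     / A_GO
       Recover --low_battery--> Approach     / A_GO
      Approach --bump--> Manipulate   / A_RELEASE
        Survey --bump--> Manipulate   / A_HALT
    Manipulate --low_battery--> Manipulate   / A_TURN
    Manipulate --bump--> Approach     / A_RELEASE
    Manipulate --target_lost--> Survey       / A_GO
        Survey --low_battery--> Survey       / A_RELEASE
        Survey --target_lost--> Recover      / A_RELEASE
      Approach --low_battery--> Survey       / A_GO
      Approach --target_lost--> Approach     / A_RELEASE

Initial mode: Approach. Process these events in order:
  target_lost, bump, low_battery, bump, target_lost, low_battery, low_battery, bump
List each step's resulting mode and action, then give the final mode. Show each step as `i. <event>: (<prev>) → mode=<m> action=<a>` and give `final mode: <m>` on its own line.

final mode: Manipulate

1. target_lost: (Approach) → mode=Approach action=A_RELEASE
2. bump: (Approach) → mode=Manipulate action=A_RELEASE
3. low_battery: (Manipulate) → mode=Manipulate action=A_TURN
4. bump: (Manipulate) → mode=Approach action=A_RELEASE
5. target_lost: (Approach) → mode=Approach action=A_RELEASE
6. low_battery: (Approach) → mode=Survey action=A_GO
7. low_battery: (Survey) → mode=Survey action=A_RELEASE
8. bump: (Survey) → mode=Manipulate action=A_HALT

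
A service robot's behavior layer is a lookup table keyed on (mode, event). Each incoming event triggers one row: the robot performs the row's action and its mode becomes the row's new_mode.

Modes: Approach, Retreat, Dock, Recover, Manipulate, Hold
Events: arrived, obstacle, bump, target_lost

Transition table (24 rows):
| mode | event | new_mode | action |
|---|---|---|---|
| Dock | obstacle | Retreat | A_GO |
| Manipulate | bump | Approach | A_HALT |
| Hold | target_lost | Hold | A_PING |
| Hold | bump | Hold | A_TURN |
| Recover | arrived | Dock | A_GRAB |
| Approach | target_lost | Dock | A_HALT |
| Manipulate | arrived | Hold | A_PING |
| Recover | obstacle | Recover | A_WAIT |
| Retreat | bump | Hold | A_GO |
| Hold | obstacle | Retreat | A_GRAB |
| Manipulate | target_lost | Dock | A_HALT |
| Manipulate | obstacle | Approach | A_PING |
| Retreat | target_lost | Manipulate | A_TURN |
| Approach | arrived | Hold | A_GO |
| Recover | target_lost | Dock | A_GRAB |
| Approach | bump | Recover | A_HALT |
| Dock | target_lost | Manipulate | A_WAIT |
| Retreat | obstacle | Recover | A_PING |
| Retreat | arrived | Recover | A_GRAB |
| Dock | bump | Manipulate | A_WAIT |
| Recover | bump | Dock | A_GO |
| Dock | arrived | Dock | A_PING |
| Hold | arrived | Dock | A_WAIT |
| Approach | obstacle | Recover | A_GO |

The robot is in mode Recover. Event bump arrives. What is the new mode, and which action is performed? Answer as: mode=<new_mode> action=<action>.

current mode = Recover; filter table to that mode:
  (Recover, arrived) → (Dock, A_GRAB)
  (Recover, obstacle) → (Recover, A_WAIT)
  (Recover, target_lost) → (Dock, A_GRAB)
  (Recover, bump) → (Dock, A_GO)  ← event matches
event = bump selects (Dock, A_GO)

mode=Dock action=A_GO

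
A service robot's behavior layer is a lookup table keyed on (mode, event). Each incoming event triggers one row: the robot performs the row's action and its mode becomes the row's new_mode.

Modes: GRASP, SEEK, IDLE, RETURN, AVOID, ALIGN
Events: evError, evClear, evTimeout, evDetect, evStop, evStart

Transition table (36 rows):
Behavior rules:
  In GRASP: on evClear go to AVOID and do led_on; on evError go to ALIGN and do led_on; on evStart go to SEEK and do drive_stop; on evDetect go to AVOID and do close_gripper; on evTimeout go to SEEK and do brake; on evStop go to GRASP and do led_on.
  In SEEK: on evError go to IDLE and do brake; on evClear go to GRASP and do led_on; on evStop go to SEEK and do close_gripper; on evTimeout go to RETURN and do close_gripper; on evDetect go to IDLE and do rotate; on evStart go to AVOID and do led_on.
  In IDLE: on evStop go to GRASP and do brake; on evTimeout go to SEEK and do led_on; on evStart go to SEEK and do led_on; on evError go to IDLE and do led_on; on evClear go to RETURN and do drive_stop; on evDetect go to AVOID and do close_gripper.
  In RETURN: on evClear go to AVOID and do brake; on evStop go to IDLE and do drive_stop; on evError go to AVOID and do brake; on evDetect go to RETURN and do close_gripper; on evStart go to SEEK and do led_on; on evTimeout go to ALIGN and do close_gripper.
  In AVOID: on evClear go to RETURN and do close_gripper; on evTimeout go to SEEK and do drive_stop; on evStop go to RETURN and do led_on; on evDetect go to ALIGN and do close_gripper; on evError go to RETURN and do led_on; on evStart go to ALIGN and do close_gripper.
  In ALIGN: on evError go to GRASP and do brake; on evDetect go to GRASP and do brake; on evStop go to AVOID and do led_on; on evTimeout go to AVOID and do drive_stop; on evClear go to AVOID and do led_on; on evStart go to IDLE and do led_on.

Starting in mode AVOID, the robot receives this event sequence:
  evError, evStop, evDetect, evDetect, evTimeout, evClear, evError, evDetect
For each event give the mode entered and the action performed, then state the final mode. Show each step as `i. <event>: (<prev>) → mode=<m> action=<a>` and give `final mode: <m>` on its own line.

final mode: ALIGN

1. evError: (AVOID) → mode=RETURN action=led_on
2. evStop: (RETURN) → mode=IDLE action=drive_stop
3. evDetect: (IDLE) → mode=AVOID action=close_gripper
4. evDetect: (AVOID) → mode=ALIGN action=close_gripper
5. evTimeout: (ALIGN) → mode=AVOID action=drive_stop
6. evClear: (AVOID) → mode=RETURN action=close_gripper
7. evError: (RETURN) → mode=AVOID action=brake
8. evDetect: (AVOID) → mode=ALIGN action=close_gripper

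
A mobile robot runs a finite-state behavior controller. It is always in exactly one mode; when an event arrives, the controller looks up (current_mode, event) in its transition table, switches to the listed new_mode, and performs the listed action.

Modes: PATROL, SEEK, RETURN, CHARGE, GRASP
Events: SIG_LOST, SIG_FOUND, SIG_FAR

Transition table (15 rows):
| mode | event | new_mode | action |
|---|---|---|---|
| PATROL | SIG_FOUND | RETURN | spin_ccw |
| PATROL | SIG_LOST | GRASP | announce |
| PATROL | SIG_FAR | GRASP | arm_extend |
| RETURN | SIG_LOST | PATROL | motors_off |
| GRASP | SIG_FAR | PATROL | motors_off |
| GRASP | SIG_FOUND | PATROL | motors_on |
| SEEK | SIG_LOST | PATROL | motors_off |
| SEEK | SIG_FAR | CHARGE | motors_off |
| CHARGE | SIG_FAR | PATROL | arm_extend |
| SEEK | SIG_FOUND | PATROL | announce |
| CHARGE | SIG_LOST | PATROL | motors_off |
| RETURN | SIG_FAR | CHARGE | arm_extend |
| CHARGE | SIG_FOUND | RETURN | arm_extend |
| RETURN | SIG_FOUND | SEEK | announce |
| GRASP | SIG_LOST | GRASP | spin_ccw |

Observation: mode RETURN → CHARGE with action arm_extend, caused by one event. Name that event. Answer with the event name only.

SIG_FAR

try SIG_LOST: (RETURN, SIG_LOST) → (PATROL, motors_off)
try SIG_FOUND: (RETURN, SIG_FOUND) → (SEEK, announce)
try SIG_FAR: (RETURN, SIG_FAR) → (CHARGE, arm_extend)  ← matches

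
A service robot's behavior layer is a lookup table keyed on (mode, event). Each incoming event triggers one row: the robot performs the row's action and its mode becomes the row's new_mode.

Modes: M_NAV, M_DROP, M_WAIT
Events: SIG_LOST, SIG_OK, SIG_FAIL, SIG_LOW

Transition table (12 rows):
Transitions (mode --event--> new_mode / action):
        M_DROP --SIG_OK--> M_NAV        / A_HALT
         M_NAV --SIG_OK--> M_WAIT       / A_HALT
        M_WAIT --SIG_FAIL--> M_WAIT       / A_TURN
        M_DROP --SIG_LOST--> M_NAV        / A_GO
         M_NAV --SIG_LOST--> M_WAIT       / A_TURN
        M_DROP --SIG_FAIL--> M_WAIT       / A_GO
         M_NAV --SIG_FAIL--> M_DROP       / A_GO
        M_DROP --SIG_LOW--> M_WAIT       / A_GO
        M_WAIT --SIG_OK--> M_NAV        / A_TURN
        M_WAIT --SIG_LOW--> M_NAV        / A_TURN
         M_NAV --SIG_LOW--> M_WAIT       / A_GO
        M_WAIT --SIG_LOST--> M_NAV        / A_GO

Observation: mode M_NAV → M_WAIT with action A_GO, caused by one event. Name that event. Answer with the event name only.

SIG_LOW

try SIG_LOST: (M_NAV, SIG_LOST) → (M_WAIT, A_TURN)
try SIG_OK: (M_NAV, SIG_OK) → (M_WAIT, A_HALT)
try SIG_FAIL: (M_NAV, SIG_FAIL) → (M_DROP, A_GO)
try SIG_LOW: (M_NAV, SIG_LOW) → (M_WAIT, A_GO)  ← matches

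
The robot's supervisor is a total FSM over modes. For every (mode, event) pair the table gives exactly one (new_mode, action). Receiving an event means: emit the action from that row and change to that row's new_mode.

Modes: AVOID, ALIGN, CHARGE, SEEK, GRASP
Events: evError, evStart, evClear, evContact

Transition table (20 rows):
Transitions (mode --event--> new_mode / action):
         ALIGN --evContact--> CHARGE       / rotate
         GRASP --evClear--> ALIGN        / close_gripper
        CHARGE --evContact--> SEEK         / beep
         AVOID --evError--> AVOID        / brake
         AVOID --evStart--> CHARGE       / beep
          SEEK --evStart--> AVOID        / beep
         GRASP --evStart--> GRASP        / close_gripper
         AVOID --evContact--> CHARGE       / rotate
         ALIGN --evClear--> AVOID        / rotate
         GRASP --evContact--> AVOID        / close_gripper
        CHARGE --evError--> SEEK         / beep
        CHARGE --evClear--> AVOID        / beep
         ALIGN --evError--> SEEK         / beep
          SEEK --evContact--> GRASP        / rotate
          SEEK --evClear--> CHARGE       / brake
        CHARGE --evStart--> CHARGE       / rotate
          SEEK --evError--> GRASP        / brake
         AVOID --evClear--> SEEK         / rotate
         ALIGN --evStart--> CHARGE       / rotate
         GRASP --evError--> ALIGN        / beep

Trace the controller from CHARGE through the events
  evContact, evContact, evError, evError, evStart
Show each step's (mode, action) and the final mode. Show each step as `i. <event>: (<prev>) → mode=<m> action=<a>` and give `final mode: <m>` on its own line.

final mode: AVOID

1. evContact: (CHARGE) → mode=SEEK action=beep
2. evContact: (SEEK) → mode=GRASP action=rotate
3. evError: (GRASP) → mode=ALIGN action=beep
4. evError: (ALIGN) → mode=SEEK action=beep
5. evStart: (SEEK) → mode=AVOID action=beep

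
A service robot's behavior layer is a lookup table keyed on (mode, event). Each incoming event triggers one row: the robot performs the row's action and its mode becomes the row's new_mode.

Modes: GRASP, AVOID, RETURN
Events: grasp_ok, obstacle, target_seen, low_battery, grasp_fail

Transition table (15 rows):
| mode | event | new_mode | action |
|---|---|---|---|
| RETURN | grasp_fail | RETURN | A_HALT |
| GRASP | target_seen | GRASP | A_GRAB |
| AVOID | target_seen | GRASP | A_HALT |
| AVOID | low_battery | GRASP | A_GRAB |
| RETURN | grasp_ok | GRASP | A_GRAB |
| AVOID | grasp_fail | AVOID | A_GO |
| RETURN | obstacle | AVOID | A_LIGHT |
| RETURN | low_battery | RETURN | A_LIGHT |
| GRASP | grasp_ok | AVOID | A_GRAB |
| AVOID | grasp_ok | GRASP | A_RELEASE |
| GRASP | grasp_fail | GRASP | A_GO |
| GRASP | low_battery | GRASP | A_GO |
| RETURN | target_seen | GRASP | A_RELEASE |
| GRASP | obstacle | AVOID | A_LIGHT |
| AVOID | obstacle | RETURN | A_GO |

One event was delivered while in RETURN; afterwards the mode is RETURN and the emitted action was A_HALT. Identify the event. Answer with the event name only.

grasp_fail

try grasp_ok: (RETURN, grasp_ok) → (GRASP, A_GRAB)
try obstacle: (RETURN, obstacle) → (AVOID, A_LIGHT)
try target_seen: (RETURN, target_seen) → (GRASP, A_RELEASE)
try low_battery: (RETURN, low_battery) → (RETURN, A_LIGHT)
try grasp_fail: (RETURN, grasp_fail) → (RETURN, A_HALT)  ← matches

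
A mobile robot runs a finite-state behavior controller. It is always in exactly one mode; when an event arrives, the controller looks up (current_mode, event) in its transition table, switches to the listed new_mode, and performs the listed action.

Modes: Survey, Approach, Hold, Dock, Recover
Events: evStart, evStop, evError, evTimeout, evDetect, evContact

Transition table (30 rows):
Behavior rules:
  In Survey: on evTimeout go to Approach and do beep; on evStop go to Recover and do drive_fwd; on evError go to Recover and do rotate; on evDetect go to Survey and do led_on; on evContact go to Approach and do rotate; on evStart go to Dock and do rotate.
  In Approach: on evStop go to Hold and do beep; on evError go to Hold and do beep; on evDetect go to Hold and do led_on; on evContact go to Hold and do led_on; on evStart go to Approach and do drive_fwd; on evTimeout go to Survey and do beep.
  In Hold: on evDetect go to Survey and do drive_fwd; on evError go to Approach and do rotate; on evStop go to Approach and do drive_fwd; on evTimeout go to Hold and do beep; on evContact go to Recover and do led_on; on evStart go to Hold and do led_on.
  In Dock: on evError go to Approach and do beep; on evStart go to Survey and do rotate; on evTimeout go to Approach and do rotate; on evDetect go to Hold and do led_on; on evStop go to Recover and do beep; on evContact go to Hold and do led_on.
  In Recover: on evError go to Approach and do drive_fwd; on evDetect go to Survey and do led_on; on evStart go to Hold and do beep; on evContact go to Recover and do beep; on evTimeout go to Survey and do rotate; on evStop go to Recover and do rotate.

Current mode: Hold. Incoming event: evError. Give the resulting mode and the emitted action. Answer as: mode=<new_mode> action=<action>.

mode=Approach action=rotate

current mode = Hold; filter table to that mode:
  (Hold, evDetect) → (Survey, drive_fwd)
  (Hold, evError) → (Approach, rotate)  ← event matches
  (Hold, evStop) → (Approach, drive_fwd)
  (Hold, evTimeout) → (Hold, beep)
  (Hold, evContact) → (Recover, led_on)
  (Hold, evStart) → (Hold, led_on)
event = evError selects (Approach, rotate)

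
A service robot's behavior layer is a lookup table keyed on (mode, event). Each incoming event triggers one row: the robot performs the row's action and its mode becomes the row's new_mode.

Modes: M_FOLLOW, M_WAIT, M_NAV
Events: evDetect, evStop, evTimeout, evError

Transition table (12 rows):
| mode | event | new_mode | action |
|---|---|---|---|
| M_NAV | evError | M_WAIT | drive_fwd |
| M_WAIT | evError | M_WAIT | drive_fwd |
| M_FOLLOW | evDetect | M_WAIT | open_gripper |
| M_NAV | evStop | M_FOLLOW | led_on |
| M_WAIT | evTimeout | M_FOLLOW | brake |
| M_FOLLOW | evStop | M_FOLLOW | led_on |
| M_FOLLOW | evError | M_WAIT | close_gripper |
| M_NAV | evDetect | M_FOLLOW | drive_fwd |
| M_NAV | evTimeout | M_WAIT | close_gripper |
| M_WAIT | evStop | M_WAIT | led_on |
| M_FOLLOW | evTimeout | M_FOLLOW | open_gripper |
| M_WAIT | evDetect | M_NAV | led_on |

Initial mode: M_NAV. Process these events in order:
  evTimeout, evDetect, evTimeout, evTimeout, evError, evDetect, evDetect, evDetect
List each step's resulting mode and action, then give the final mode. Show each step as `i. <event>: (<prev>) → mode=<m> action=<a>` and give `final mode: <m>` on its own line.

final mode: M_WAIT

1. evTimeout: (M_NAV) → mode=M_WAIT action=close_gripper
2. evDetect: (M_WAIT) → mode=M_NAV action=led_on
3. evTimeout: (M_NAV) → mode=M_WAIT action=close_gripper
4. evTimeout: (M_WAIT) → mode=M_FOLLOW action=brake
5. evError: (M_FOLLOW) → mode=M_WAIT action=close_gripper
6. evDetect: (M_WAIT) → mode=M_NAV action=led_on
7. evDetect: (M_NAV) → mode=M_FOLLOW action=drive_fwd
8. evDetect: (M_FOLLOW) → mode=M_WAIT action=open_gripper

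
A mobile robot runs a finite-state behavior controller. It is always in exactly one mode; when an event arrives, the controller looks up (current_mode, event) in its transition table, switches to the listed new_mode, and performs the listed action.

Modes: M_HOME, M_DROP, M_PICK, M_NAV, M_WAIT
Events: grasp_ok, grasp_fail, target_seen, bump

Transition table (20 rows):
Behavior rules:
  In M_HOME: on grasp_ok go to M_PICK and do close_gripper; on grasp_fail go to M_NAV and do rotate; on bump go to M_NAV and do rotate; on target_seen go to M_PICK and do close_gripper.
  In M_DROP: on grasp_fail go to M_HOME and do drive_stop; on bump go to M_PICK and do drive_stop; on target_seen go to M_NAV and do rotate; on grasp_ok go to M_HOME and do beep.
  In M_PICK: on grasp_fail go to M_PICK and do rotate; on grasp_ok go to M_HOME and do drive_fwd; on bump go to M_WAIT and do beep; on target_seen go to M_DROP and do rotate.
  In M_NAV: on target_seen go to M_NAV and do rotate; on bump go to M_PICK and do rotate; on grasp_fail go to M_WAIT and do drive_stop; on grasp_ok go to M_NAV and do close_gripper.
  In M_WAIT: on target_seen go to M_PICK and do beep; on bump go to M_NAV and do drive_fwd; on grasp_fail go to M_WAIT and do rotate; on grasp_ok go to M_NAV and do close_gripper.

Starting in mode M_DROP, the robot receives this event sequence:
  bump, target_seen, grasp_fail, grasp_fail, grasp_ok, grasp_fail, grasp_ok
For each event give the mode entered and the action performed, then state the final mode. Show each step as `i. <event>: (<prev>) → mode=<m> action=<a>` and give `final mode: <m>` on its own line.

1. bump: (M_DROP) → mode=M_PICK action=drive_stop
2. target_seen: (M_PICK) → mode=M_DROP action=rotate
3. grasp_fail: (M_DROP) → mode=M_HOME action=drive_stop
4. grasp_fail: (M_HOME) → mode=M_NAV action=rotate
5. grasp_ok: (M_NAV) → mode=M_NAV action=close_gripper
6. grasp_fail: (M_NAV) → mode=M_WAIT action=drive_stop
7. grasp_ok: (M_WAIT) → mode=M_NAV action=close_gripper

final mode: M_NAV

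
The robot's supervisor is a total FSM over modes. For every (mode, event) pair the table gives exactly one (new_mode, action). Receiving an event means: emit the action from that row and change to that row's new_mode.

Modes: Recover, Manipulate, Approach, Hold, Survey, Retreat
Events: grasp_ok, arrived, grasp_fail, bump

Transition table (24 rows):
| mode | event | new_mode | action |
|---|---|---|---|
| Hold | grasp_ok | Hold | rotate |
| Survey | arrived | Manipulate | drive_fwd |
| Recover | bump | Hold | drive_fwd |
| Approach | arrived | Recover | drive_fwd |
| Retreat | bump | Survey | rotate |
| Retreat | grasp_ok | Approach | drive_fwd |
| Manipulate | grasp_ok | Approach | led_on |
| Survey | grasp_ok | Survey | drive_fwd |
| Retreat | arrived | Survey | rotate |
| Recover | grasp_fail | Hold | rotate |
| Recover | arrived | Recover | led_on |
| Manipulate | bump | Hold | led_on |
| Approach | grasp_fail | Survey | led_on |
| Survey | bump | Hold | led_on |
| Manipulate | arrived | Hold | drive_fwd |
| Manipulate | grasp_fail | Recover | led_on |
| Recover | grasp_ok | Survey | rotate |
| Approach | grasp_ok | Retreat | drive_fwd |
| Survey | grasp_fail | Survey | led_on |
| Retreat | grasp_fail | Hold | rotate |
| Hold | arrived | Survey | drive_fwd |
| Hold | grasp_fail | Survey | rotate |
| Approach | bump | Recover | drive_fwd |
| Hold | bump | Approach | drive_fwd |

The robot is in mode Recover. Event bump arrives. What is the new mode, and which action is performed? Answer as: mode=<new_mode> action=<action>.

mode=Hold action=drive_fwd

current mode = Recover; filter table to that mode:
  (Recover, bump) → (Hold, drive_fwd)  ← event matches
  (Recover, grasp_fail) → (Hold, rotate)
  (Recover, arrived) → (Recover, led_on)
  (Recover, grasp_ok) → (Survey, rotate)
event = bump selects (Hold, drive_fwd)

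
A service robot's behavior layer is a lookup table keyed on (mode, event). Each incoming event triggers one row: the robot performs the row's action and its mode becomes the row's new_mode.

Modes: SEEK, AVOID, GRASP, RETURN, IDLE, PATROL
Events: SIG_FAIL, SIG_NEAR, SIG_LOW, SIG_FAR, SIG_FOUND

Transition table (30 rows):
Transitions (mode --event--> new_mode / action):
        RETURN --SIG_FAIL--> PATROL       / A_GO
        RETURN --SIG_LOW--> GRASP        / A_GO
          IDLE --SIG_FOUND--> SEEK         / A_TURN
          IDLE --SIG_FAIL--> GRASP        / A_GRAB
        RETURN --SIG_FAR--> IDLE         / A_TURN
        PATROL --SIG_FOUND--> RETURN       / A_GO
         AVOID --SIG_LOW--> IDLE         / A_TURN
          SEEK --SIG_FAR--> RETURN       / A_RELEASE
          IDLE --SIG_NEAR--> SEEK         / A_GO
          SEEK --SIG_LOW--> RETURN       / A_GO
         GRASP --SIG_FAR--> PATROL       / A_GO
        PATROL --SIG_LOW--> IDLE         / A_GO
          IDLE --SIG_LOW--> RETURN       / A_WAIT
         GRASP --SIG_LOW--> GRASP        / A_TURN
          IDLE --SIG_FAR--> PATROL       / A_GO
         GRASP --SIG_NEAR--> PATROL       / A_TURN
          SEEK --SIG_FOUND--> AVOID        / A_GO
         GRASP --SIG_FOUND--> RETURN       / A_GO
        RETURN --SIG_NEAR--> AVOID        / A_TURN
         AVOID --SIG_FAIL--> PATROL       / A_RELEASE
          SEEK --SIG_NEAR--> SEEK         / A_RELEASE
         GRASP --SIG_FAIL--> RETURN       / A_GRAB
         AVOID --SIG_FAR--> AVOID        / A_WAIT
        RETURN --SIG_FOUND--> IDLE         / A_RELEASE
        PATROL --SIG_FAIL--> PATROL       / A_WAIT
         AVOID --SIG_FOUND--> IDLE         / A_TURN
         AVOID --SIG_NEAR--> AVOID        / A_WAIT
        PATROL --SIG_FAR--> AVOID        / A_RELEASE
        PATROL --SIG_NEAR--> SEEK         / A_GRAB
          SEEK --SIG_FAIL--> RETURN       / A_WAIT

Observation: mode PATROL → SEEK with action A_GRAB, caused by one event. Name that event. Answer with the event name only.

SIG_NEAR

try SIG_FAIL: (PATROL, SIG_FAIL) → (PATROL, A_WAIT)
try SIG_NEAR: (PATROL, SIG_NEAR) → (SEEK, A_GRAB)  ← matches
try SIG_LOW: (PATROL, SIG_LOW) → (IDLE, A_GO)
try SIG_FAR: (PATROL, SIG_FAR) → (AVOID, A_RELEASE)
try SIG_FOUND: (PATROL, SIG_FOUND) → (RETURN, A_GO)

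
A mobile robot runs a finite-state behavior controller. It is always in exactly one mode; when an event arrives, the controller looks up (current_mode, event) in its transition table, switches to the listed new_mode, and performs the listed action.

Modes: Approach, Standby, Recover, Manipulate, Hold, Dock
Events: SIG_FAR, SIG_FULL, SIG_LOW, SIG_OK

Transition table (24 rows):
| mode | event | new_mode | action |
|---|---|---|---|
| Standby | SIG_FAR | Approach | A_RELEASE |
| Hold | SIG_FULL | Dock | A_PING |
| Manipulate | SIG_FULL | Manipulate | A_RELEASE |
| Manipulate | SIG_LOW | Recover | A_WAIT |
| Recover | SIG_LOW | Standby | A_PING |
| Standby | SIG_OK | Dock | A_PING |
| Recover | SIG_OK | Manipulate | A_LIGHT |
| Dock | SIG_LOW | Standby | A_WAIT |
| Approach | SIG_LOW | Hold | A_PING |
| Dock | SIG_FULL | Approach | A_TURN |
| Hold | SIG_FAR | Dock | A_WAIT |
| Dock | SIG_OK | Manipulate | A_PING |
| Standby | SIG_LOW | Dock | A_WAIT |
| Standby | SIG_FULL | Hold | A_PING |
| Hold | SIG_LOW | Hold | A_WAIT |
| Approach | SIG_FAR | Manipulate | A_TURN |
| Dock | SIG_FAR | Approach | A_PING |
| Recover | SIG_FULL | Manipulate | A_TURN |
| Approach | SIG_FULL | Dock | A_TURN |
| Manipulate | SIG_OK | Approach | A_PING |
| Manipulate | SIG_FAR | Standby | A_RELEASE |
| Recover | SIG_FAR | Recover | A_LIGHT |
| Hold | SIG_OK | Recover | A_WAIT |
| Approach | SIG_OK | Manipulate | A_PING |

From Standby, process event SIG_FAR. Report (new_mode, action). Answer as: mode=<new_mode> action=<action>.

current mode = Standby; filter table to that mode:
  (Standby, SIG_FAR) → (Approach, A_RELEASE)  ← event matches
  (Standby, SIG_OK) → (Dock, A_PING)
  (Standby, SIG_LOW) → (Dock, A_WAIT)
  (Standby, SIG_FULL) → (Hold, A_PING)
event = SIG_FAR selects (Approach, A_RELEASE)

mode=Approach action=A_RELEASE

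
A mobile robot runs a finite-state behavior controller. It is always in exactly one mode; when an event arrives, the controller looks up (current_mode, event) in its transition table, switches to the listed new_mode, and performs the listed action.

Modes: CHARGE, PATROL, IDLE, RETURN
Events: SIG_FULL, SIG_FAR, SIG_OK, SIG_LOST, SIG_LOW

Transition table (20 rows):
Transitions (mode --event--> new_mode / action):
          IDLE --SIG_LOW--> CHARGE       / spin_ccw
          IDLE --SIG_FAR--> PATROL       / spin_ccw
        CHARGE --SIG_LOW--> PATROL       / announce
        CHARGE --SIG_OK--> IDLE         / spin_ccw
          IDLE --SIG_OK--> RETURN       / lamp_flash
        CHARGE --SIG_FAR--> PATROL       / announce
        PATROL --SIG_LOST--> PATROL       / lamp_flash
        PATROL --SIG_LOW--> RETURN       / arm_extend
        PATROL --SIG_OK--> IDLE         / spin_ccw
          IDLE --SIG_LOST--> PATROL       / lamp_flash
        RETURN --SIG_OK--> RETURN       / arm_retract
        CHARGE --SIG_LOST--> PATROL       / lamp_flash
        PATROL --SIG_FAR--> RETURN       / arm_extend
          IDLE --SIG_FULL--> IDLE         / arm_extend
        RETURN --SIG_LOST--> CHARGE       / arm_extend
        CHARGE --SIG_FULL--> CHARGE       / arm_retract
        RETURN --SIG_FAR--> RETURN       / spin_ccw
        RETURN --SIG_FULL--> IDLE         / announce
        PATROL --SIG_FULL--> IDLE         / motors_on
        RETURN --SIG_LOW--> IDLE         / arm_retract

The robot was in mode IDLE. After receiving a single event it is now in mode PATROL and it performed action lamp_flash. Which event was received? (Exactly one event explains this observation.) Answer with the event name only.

SIG_LOST

try SIG_FULL: (IDLE, SIG_FULL) → (IDLE, arm_extend)
try SIG_FAR: (IDLE, SIG_FAR) → (PATROL, spin_ccw)
try SIG_OK: (IDLE, SIG_OK) → (RETURN, lamp_flash)
try SIG_LOST: (IDLE, SIG_LOST) → (PATROL, lamp_flash)  ← matches
try SIG_LOW: (IDLE, SIG_LOW) → (CHARGE, spin_ccw)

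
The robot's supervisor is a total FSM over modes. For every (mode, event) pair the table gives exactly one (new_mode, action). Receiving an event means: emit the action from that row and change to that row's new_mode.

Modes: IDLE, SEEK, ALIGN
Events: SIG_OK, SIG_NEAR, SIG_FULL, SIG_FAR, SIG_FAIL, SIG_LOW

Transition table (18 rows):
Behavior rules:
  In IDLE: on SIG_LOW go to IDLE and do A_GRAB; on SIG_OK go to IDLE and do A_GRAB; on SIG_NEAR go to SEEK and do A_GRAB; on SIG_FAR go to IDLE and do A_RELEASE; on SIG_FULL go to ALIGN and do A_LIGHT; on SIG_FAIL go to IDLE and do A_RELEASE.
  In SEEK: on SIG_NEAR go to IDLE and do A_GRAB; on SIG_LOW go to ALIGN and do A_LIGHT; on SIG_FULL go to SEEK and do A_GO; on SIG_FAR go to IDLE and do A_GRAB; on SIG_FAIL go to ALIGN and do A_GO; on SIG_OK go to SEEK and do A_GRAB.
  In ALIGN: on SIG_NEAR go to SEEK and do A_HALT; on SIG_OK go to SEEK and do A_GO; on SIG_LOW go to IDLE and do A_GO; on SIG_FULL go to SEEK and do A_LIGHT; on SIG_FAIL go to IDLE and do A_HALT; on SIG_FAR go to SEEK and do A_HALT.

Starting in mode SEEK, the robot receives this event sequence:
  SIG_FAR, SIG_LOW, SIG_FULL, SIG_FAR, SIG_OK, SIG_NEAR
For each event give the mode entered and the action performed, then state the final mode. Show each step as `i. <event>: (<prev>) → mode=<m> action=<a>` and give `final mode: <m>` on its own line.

1. SIG_FAR: (SEEK) → mode=IDLE action=A_GRAB
2. SIG_LOW: (IDLE) → mode=IDLE action=A_GRAB
3. SIG_FULL: (IDLE) → mode=ALIGN action=A_LIGHT
4. SIG_FAR: (ALIGN) → mode=SEEK action=A_HALT
5. SIG_OK: (SEEK) → mode=SEEK action=A_GRAB
6. SIG_NEAR: (SEEK) → mode=IDLE action=A_GRAB

final mode: IDLE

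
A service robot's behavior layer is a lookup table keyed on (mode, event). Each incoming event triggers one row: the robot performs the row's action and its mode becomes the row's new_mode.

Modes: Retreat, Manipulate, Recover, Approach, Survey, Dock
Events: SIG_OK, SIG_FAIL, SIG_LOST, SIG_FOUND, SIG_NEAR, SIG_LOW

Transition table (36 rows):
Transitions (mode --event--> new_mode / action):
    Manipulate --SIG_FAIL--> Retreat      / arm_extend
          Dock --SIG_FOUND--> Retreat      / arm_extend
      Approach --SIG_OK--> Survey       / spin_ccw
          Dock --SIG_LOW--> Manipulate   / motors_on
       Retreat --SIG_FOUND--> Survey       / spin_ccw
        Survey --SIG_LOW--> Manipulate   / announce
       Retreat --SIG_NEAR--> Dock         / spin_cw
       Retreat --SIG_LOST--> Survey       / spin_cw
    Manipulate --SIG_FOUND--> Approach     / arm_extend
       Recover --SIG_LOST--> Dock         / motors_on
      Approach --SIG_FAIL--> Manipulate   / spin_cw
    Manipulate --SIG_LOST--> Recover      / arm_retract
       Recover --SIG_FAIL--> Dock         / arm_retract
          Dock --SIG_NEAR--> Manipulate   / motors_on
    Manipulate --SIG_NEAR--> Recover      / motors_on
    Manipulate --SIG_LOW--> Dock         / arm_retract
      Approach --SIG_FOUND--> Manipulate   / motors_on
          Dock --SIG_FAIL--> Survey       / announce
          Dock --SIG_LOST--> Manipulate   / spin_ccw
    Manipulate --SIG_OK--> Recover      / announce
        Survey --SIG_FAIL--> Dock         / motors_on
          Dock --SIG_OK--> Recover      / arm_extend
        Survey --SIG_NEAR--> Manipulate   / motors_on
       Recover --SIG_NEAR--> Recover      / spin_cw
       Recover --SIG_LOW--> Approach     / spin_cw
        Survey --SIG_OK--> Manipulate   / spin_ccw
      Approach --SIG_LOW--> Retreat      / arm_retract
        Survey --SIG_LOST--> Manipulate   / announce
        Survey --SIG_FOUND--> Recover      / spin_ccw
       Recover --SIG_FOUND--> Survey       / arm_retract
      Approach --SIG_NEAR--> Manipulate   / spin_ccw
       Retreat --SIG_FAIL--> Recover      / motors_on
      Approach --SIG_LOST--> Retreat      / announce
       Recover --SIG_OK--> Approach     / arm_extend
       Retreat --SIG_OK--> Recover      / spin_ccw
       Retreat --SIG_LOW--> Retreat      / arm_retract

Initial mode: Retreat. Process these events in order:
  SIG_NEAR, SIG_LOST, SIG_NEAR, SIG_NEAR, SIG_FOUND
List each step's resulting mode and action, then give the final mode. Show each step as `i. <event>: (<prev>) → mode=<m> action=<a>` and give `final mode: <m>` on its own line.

final mode: Survey

1. SIG_NEAR: (Retreat) → mode=Dock action=spin_cw
2. SIG_LOST: (Dock) → mode=Manipulate action=spin_ccw
3. SIG_NEAR: (Manipulate) → mode=Recover action=motors_on
4. SIG_NEAR: (Recover) → mode=Recover action=spin_cw
5. SIG_FOUND: (Recover) → mode=Survey action=arm_retract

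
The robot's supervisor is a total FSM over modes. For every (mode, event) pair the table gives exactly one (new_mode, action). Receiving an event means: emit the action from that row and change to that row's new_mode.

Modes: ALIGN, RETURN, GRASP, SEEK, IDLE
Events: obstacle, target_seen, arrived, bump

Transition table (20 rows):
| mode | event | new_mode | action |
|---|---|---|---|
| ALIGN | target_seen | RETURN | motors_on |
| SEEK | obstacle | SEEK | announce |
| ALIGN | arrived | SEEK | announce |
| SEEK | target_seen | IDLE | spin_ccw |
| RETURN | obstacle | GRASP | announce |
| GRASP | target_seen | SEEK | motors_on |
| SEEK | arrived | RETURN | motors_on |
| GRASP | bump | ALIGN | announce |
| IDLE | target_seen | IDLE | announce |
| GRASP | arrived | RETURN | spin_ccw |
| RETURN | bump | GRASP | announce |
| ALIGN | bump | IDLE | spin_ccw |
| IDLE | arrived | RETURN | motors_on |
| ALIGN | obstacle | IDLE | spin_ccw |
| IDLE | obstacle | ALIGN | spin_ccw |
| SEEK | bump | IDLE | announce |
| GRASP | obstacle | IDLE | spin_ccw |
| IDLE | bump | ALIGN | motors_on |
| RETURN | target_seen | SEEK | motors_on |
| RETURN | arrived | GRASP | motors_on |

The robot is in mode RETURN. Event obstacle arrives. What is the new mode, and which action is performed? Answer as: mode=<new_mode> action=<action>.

mode=GRASP action=announce

current mode = RETURN; filter table to that mode:
  (RETURN, obstacle) → (GRASP, announce)  ← event matches
  (RETURN, bump) → (GRASP, announce)
  (RETURN, target_seen) → (SEEK, motors_on)
  (RETURN, arrived) → (GRASP, motors_on)
event = obstacle selects (GRASP, announce)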